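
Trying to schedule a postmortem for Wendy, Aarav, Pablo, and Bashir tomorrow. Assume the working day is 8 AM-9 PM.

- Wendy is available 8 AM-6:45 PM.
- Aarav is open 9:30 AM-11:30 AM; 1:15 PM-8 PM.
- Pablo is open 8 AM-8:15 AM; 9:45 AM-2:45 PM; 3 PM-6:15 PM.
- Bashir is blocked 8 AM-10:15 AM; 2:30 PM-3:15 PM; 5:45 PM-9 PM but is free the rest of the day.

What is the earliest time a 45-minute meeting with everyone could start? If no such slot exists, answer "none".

Wendy free: 08:00-18:45.
Aarav free: 09:30-11:30, 13:15-20:00.
Pablo free: 08:00-08:15, 09:45-14:45, 15:00-18:15.
Bashir free: 10:15-14:30, 15:15-17:45 (invert busy blocks within the working day).
Wendy ∩ Aarav: 09:30-11:30, 13:15-18:45.
Wendy ∩ Aarav ∩ Pablo: 09:45-11:30, 13:15-14:45, 15:00-18:15.
Wendy ∩ Aarav ∩ Pablo ∩ Bashir: 10:15-11:30, 13:15-14:30, 15:15-17:45.
So the common availability across everyone is 10:15-11:30, 13:15-14:30, 15:15-17:45.
The first common window of at least 45 minutes is 10:15-11:30, so the earliest start is 10:15.

10:15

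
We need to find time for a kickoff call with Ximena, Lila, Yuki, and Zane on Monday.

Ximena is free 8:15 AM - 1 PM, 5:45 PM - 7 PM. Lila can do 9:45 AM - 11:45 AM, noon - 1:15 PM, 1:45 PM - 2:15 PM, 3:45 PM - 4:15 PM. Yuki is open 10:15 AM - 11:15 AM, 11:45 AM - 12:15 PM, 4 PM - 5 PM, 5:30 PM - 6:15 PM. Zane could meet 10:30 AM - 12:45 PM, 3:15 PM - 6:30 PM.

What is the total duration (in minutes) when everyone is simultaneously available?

60

Ximena ∩ Lila: 09:45-11:45, 12:00-13:00.
Ximena ∩ Lila ∩ Yuki: 10:15-11:15, 12:00-12:15.
Ximena ∩ Lila ∩ Yuki ∩ Zane: 10:30-11:15, 12:00-12:15.
So the common availability across everyone is 10:30-11:15, 12:00-12:15.
Summing the common windows: 45 + 15 = 60 minutes.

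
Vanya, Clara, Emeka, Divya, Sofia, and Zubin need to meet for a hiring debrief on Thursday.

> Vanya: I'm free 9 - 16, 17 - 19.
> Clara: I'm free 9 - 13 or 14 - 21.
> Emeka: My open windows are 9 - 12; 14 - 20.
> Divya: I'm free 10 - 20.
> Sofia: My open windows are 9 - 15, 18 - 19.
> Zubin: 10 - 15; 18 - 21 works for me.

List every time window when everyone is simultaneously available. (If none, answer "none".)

10:00-12:00, 14:00-15:00, 18:00-19:00

Vanya ∩ Clara: 09:00-13:00, 14:00-16:00, 17:00-19:00.
Vanya ∩ Clara ∩ Emeka: 09:00-12:00, 14:00-16:00, 17:00-19:00.
Vanya ∩ Clara ∩ Emeka ∩ Divya: 10:00-12:00, 14:00-16:00, 17:00-19:00.
Vanya ∩ Clara ∩ Emeka ∩ Divya ∩ Sofia: 10:00-12:00, 14:00-15:00, 18:00-19:00.
Vanya ∩ Clara ∩ Emeka ∩ Divya ∩ Sofia ∩ Zubin: 10:00-12:00, 14:00-15:00, 18:00-19:00.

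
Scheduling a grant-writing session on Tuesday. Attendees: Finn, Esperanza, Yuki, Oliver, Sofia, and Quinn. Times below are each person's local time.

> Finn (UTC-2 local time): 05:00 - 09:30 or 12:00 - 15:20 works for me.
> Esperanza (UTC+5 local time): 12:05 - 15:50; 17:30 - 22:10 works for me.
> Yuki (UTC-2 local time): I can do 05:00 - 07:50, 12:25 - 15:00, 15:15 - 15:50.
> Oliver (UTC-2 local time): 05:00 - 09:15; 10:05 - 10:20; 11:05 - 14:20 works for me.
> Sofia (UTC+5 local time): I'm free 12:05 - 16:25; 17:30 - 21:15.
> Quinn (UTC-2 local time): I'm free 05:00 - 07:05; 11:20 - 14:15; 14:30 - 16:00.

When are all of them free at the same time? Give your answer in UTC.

07:05-09:05, 14:25-16:15

Finn in UTC: 07:00-11:30, 14:00-17:20 (add 2h to convert from UTC-2).
Esperanza in UTC: 07:05-10:50, 12:30-17:10 (subtract 5h to convert from UTC+5).
Yuki in UTC: 07:00-09:50, 14:25-17:00, 17:15-17:50 (add 2h to convert from UTC-2).
Oliver in UTC: 07:00-11:15, 12:05-12:20, 13:05-16:20 (add 2h to convert from UTC-2).
Sofia in UTC: 07:05-11:25, 12:30-16:15 (subtract 5h to convert from UTC+5).
Quinn in UTC: 07:00-09:05, 13:20-16:15, 16:30-18:00 (add 2h to convert from UTC-2).
Finn ∩ Esperanza: 07:05-10:50, 14:00-17:10.
Finn ∩ Esperanza ∩ Yuki: 07:05-09:50, 14:25-17:00.
Finn ∩ Esperanza ∩ Yuki ∩ Oliver: 07:05-09:50, 14:25-16:20.
Finn ∩ Esperanza ∩ Yuki ∩ Oliver ∩ Sofia: 07:05-09:50, 14:25-16:15.
Finn ∩ Esperanza ∩ Yuki ∩ Oliver ∩ Sofia ∩ Quinn: 07:05-09:05, 14:25-16:15.
So the common availability across everyone is 07:05-09:05, 14:25-16:15.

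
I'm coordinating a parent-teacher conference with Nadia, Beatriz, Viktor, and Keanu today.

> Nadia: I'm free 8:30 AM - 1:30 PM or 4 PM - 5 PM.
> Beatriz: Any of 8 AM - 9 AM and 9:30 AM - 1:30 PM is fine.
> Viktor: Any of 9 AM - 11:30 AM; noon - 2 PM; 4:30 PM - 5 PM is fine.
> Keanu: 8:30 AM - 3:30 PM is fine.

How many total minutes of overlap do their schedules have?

Nadia ∩ Beatriz: 08:30-09:00, 09:30-13:30.
Nadia ∩ Beatriz ∩ Viktor: 09:30-11:30, 12:00-13:30.
Nadia ∩ Beatriz ∩ Viktor ∩ Keanu: 09:30-11:30, 12:00-13:30.
Summing the common windows: 120 + 90 = 210 minutes.

210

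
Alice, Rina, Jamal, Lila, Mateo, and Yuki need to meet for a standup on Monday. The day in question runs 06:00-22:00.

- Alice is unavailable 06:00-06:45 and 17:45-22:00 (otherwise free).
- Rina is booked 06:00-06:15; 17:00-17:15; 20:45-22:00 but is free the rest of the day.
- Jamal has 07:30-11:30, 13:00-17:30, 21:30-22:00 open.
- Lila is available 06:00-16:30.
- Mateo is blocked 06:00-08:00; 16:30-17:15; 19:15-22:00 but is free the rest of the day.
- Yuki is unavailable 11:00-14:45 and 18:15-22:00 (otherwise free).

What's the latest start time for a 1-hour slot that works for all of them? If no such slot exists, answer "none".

Alice free: 06:45-17:45 (invert busy blocks within the working day).
Rina free: 06:15-17:00, 17:15-20:45 (invert busy blocks within the working day).
Jamal free: 07:30-11:30, 13:00-17:30, 21:30-22:00.
Lila free: 06:00-16:30.
Mateo free: 08:00-16:30, 17:15-19:15 (invert busy blocks within the working day).
Yuki free: 06:00-11:00, 14:45-18:15 (invert busy blocks within the working day).
Alice ∩ Rina: 06:45-17:00, 17:15-17:45.
Alice ∩ Rina ∩ Jamal: 07:30-11:30, 13:00-17:00, 17:15-17:30.
Alice ∩ Rina ∩ Jamal ∩ Lila: 07:30-11:30, 13:00-16:30.
Alice ∩ Rina ∩ Jamal ∩ Lila ∩ Mateo: 08:00-11:30, 13:00-16:30.
Alice ∩ Rina ∩ Jamal ∩ Lila ∩ Mateo ∩ Yuki: 08:00-11:00, 14:45-16:30.
Those are the intersection windows.
The last common window of at least 60 minutes is 14:45-16:30; a 60-minute meeting can start as late as 15:30 and still end by 16:30.

15:30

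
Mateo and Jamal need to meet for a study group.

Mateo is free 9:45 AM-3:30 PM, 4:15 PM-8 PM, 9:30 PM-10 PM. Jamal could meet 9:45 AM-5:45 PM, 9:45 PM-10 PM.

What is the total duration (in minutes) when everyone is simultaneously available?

Mateo ∩ Jamal: 09:45-15:30, 16:15-17:45, 21:45-22:00.
Summing the common windows: 345 + 90 + 15 = 450 minutes.

450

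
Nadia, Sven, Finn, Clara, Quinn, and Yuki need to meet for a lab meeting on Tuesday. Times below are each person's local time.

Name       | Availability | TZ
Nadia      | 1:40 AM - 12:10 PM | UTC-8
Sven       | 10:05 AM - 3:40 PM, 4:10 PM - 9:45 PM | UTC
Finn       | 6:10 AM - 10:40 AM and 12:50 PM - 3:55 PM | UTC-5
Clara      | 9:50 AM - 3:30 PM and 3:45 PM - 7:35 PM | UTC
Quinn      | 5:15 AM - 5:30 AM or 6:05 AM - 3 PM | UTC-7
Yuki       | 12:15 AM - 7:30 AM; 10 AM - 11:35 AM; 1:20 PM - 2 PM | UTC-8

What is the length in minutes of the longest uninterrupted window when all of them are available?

145

Nadia in UTC: 09:40-20:10 (add 8h to convert from UTC-8).
Sven in UTC: 10:05-15:40, 16:10-21:45.
Finn in UTC: 11:10-15:40, 17:50-20:55 (add 5h to convert from UTC-5).
Clara in UTC: 09:50-15:30, 15:45-19:35.
Quinn in UTC: 12:15-12:30, 13:05-22:00 (add 7h to convert from UTC-7).
Yuki in UTC: 08:15-15:30, 18:00-19:35, 21:20-22:00 (add 8h to convert from UTC-8).
Nadia ∩ Sven: 10:05-15:40, 16:10-20:10.
Nadia ∩ Sven ∩ Finn: 11:10-15:40, 17:50-20:10.
Nadia ∩ Sven ∩ Finn ∩ Clara: 11:10-15:30, 17:50-19:35.
Nadia ∩ Sven ∩ Finn ∩ Clara ∩ Quinn: 12:15-12:30, 13:05-15:30, 17:50-19:35.
Nadia ∩ Sven ∩ Finn ∩ Clara ∩ Quinn ∩ Yuki: 12:15-12:30, 13:05-15:30, 18:00-19:35.
The longest is 13:05-15:30 at 145 minutes.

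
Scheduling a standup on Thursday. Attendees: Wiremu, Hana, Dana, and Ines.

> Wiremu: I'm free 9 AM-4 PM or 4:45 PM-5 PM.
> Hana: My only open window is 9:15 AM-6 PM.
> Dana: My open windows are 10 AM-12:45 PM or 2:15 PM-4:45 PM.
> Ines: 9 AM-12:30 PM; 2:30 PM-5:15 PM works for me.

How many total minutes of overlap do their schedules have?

240

Wiremu ∩ Hana: 09:15-16:00, 16:45-17:00.
Wiremu ∩ Hana ∩ Dana: 10:00-12:45, 14:15-16:00.
Wiremu ∩ Hana ∩ Dana ∩ Ines: 10:00-12:30, 14:30-16:00.
Summing the common windows: 150 + 90 = 240 minutes.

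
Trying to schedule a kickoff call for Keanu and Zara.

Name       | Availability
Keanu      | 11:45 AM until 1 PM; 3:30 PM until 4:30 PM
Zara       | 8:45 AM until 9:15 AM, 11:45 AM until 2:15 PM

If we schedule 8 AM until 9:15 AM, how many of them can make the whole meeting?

nobody can make the full 08:00-09:15 slot — that's 0.

0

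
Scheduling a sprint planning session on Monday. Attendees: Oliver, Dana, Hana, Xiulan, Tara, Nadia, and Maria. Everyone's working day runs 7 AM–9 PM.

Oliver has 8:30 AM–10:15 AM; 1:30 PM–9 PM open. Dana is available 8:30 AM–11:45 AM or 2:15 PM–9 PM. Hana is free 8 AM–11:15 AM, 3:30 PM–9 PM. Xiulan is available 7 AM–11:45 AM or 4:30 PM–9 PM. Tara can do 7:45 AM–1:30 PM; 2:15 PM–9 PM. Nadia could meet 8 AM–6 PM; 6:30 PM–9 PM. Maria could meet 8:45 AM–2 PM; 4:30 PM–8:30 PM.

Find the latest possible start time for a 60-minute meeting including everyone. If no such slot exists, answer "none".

19:30

Oliver ∩ Dana: 08:30-10:15, 14:15-21:00.
Oliver ∩ Dana ∩ Hana: 08:30-10:15, 15:30-21:00.
Oliver ∩ Dana ∩ Hana ∩ Xiulan: 08:30-10:15, 16:30-21:00.
Oliver ∩ Dana ∩ Hana ∩ Xiulan ∩ Tara: 08:30-10:15, 16:30-21:00.
Oliver ∩ Dana ∩ Hana ∩ Xiulan ∩ Tara ∩ Nadia: 08:30-10:15, 16:30-18:00, 18:30-21:00.
Oliver ∩ Dana ∩ Hana ∩ Xiulan ∩ Tara ∩ Nadia ∩ Maria: 08:45-10:15, 16:30-18:00, 18:30-20:30.
The last common window of at least 60 minutes is 18:30-20:30; a 60-minute meeting can start as late as 19:30 and still end by 20:30.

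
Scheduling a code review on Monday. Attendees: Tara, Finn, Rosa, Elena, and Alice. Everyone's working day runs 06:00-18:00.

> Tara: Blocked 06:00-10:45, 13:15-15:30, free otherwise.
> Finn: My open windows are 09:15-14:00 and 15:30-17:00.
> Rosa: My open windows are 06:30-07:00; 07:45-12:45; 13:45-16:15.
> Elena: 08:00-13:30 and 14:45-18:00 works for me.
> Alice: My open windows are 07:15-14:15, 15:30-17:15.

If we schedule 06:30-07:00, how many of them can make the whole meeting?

1

Tara free: 10:45-13:15, 15:30-18:00 (invert busy blocks within the working day).
Finn free: 09:15-14:00, 15:30-17:00.
Rosa free: 06:30-07:00, 07:45-12:45, 13:45-16:15.
Elena free: 08:00-13:30, 14:45-18:00.
Alice free: 07:15-14:15, 15:30-17:15.
Rosa can make the full 06:30-07:00 slot — that's 1.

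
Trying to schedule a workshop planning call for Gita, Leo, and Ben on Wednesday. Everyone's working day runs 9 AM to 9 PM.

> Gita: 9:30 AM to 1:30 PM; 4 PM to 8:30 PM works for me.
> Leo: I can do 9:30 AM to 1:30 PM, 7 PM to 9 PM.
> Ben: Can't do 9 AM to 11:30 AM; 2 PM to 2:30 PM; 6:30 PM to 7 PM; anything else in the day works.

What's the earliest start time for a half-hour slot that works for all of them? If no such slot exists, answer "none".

11:30

Gita free: 09:30-13:30, 16:00-20:30.
Leo free: 09:30-13:30, 19:00-21:00.
Ben free: 11:30-14:00, 14:30-18:30, 19:00-21:00 (invert busy blocks within the working day).
Gita ∩ Leo: 09:30-13:30, 19:00-20:30.
Gita ∩ Leo ∩ Ben: 11:30-13:30, 19:00-20:30.
The first common window of at least 30 minutes is 11:30-13:30, so the earliest start is 11:30.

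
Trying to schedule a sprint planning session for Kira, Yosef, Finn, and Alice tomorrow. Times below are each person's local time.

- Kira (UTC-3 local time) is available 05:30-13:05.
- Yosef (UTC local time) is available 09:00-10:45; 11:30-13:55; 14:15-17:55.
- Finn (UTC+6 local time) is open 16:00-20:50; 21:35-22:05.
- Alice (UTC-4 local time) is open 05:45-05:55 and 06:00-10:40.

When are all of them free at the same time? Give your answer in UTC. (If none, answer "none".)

10:00-10:45, 11:30-13:55, 14:15-14:40

Kira in UTC: 08:30-16:05 (add 3h to convert from UTC-3).
Yosef in UTC: 09:00-10:45, 11:30-13:55, 14:15-17:55.
Finn in UTC: 10:00-14:50, 15:35-16:05 (subtract 6h to convert from UTC+6).
Alice in UTC: 09:45-09:55, 10:00-14:40 (add 4h to convert from UTC-4).
Kira ∩ Yosef: 09:00-10:45, 11:30-13:55, 14:15-16:05.
Kira ∩ Yosef ∩ Finn: 10:00-10:45, 11:30-13:55, 14:15-14:50, 15:35-16:05.
Kira ∩ Yosef ∩ Finn ∩ Alice: 10:00-10:45, 11:30-13:55, 14:15-14:40.
Those are the intersection windows.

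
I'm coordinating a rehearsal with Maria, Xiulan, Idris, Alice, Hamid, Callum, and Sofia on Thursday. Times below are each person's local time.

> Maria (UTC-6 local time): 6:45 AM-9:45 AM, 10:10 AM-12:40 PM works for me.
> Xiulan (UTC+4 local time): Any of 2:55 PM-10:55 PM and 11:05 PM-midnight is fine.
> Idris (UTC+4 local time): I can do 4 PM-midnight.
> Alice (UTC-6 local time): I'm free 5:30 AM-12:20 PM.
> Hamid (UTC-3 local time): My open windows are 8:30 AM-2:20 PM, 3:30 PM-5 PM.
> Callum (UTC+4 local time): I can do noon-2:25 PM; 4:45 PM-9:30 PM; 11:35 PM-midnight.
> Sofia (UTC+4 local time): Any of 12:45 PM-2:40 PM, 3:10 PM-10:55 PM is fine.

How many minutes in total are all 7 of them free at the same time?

250

Maria in UTC: 12:45-15:45, 16:10-18:40 (add 6h to convert from UTC-6).
Xiulan in UTC: 10:55-18:55, 19:05-20:00 (subtract 4h to convert from UTC+4).
Idris in UTC: 12:00-20:00 (subtract 4h to convert from UTC+4).
Alice in UTC: 11:30-18:20 (add 6h to convert from UTC-6).
Hamid in UTC: 11:30-17:20, 18:30-20:00 (add 3h to convert from UTC-3).
Callum in UTC: 08:00-10:25, 12:45-17:30, 19:35-20:00 (subtract 4h to convert from UTC+4).
Sofia in UTC: 08:45-10:40, 11:10-18:55 (subtract 4h to convert from UTC+4).
Maria ∩ Xiulan: 12:45-15:45, 16:10-18:40.
Maria ∩ Xiulan ∩ Idris: 12:45-15:45, 16:10-18:40.
Maria ∩ Xiulan ∩ Idris ∩ Alice: 12:45-15:45, 16:10-18:20.
Maria ∩ Xiulan ∩ Idris ∩ Alice ∩ Hamid: 12:45-15:45, 16:10-17:20.
Maria ∩ Xiulan ∩ Idris ∩ Alice ∩ Hamid ∩ Callum: 12:45-15:45, 16:10-17:20.
Maria ∩ Xiulan ∩ Idris ∩ Alice ∩ Hamid ∩ Callum ∩ Sofia: 12:45-15:45, 16:10-17:20.
Summing the common windows: 180 + 70 = 250 minutes.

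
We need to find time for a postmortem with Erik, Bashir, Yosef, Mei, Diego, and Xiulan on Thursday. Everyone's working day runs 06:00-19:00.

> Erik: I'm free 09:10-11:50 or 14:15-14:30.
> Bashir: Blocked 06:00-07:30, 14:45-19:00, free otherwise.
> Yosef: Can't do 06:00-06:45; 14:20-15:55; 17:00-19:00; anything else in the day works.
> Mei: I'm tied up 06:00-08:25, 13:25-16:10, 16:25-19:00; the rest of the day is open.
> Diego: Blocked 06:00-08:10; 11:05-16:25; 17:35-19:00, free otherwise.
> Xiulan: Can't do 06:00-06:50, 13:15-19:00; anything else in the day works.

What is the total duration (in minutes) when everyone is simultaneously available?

Erik free: 09:10-11:50, 14:15-14:30.
Bashir free: 07:30-14:45 (invert busy blocks within the working day).
Yosef free: 06:45-14:20, 15:55-17:00 (invert busy blocks within the working day).
Mei free: 08:25-13:25, 16:10-16:25 (invert busy blocks within the working day).
Diego free: 08:10-11:05, 16:25-17:35 (invert busy blocks within the working day).
Xiulan free: 06:50-13:15 (invert busy blocks within the working day).
Erik ∩ Bashir: 09:10-11:50, 14:15-14:30.
Erik ∩ Bashir ∩ Yosef: 09:10-11:50, 14:15-14:20.
Erik ∩ Bashir ∩ Yosef ∩ Mei: 09:10-11:50.
Erik ∩ Bashir ∩ Yosef ∩ Mei ∩ Diego: 09:10-11:05.
Erik ∩ Bashir ∩ Yosef ∩ Mei ∩ Diego ∩ Xiulan: 09:10-11:05.
That's a single block of 115 minutes.

115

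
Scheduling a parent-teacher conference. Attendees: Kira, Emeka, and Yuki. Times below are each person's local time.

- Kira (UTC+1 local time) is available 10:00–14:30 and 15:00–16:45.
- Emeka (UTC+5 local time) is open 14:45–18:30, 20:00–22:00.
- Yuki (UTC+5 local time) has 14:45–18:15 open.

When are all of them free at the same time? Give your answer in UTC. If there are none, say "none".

Kira in UTC: 09:00-13:30, 14:00-15:45 (subtract 1h to convert from UTC+1).
Emeka in UTC: 09:45-13:30, 15:00-17:00 (subtract 5h to convert from UTC+5).
Yuki in UTC: 09:45-13:15 (subtract 5h to convert from UTC+5).
Kira ∩ Emeka: 09:45-13:30, 15:00-15:45.
Kira ∩ Emeka ∩ Yuki: 09:45-13:15.

09:45-13:15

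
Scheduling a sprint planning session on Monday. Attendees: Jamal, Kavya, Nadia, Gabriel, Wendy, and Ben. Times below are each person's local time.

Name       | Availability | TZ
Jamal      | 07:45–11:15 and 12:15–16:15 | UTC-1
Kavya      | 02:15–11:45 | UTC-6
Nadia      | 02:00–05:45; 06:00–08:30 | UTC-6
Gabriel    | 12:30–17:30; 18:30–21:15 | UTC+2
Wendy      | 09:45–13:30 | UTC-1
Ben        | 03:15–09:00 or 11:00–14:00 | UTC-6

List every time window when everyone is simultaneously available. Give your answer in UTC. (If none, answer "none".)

Jamal in UTC: 08:45-12:15, 13:15-17:15 (add 1h to convert from UTC-1).
Kavya in UTC: 08:15-17:45 (add 6h to convert from UTC-6).
Nadia in UTC: 08:00-11:45, 12:00-14:30 (add 6h to convert from UTC-6).
Gabriel in UTC: 10:30-15:30, 16:30-19:15 (subtract 2h to convert from UTC+2).
Wendy in UTC: 10:45-14:30 (add 1h to convert from UTC-1).
Ben in UTC: 09:15-15:00, 17:00-20:00 (add 6h to convert from UTC-6).
Jamal ∩ Kavya: 08:45-12:15, 13:15-17:15.
Jamal ∩ Kavya ∩ Nadia: 08:45-11:45, 12:00-12:15, 13:15-14:30.
Jamal ∩ Kavya ∩ Nadia ∩ Gabriel: 10:30-11:45, 12:00-12:15, 13:15-14:30.
Jamal ∩ Kavya ∩ Nadia ∩ Gabriel ∩ Wendy: 10:45-11:45, 12:00-12:15, 13:15-14:30.
Jamal ∩ Kavya ∩ Nadia ∩ Gabriel ∩ Wendy ∩ Ben: 10:45-11:45, 12:00-12:15, 13:15-14:30.

10:45-11:45, 12:00-12:15, 13:15-14:30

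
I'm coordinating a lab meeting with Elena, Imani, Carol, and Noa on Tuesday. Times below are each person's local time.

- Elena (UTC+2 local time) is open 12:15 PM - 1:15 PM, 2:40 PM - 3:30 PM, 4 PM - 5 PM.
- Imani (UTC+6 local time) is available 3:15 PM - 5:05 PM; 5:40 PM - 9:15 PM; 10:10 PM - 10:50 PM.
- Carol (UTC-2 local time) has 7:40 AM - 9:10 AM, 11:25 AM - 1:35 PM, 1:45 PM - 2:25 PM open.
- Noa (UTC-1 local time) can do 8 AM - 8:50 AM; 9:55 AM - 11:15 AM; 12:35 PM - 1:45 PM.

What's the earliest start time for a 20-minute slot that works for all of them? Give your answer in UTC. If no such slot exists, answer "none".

14:00

Elena in UTC: 10:15-11:15, 12:40-13:30, 14:00-15:00 (subtract 2h to convert from UTC+2).
Imani in UTC: 09:15-11:05, 11:40-15:15, 16:10-16:50 (subtract 6h to convert from UTC+6).
Carol in UTC: 09:40-11:10, 13:25-15:35, 15:45-16:25 (add 2h to convert from UTC-2).
Noa in UTC: 09:00-09:50, 10:55-12:15, 13:35-14:45 (add 1h to convert from UTC-1).
Elena ∩ Imani: 10:15-11:05, 12:40-13:30, 14:00-15:00.
Elena ∩ Imani ∩ Carol: 10:15-11:05, 13:25-13:30, 14:00-15:00.
Elena ∩ Imani ∩ Carol ∩ Noa: 10:55-11:05, 14:00-14:45.
The first common window of at least 20 minutes is 14:00-14:45, so the earliest start is 14:00.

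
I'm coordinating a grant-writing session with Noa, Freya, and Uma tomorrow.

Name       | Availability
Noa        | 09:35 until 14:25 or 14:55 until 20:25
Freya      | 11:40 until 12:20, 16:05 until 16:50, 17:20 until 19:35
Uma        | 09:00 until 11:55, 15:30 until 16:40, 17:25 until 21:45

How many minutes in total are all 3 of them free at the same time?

180

Noa ∩ Freya: 11:40-12:20, 16:05-16:50, 17:20-19:35.
Noa ∩ Freya ∩ Uma: 11:40-11:55, 16:05-16:40, 17:25-19:35.
Summing the common windows: 15 + 35 + 130 = 180 minutes.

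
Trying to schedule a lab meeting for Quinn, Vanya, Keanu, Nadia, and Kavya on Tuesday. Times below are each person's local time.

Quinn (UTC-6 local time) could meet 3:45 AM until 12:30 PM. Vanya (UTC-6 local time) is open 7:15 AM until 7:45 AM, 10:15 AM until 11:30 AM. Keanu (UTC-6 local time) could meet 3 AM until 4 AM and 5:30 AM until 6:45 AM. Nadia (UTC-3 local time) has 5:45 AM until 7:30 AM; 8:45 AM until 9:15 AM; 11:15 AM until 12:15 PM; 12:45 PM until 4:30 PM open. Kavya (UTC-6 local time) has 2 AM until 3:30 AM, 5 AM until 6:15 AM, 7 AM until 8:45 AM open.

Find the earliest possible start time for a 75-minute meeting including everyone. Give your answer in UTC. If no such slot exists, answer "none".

none

Quinn in UTC: 09:45-18:30 (add 6h to convert from UTC-6).
Vanya in UTC: 13:15-13:45, 16:15-17:30 (add 6h to convert from UTC-6).
Keanu in UTC: 09:00-10:00, 11:30-12:45 (add 6h to convert from UTC-6).
Nadia in UTC: 08:45-10:30, 11:45-12:15, 14:15-15:15, 15:45-19:30 (add 3h to convert from UTC-3).
Kavya in UTC: 08:00-09:30, 11:00-12:15, 13:00-14:45 (add 6h to convert from UTC-6).
Quinn ∩ Vanya: 13:15-13:45, 16:15-17:30.
Quinn ∩ Vanya ∩ Keanu: ∅.
Quinn ∩ Vanya ∩ Keanu ∩ Nadia: ∅.
Quinn ∩ Vanya ∩ Keanu ∩ Nadia ∩ Kavya: ∅.
There is no time when everyone is free.
No common window is at least 75 minutes long.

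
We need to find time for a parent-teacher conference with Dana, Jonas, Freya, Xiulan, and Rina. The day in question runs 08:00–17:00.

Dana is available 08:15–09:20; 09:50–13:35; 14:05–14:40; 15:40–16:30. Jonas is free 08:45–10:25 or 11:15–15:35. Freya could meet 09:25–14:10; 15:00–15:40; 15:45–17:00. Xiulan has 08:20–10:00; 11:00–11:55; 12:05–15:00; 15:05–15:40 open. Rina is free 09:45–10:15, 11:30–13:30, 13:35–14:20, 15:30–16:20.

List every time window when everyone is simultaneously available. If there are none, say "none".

Dana ∩ Jonas: 08:45-09:20, 09:50-10:25, 11:15-13:35, 14:05-14:40.
Dana ∩ Jonas ∩ Freya: 09:50-10:25, 11:15-13:35, 14:05-14:10.
Dana ∩ Jonas ∩ Freya ∩ Xiulan: 09:50-10:00, 11:15-11:55, 12:05-13:35, 14:05-14:10.
Dana ∩ Jonas ∩ Freya ∩ Xiulan ∩ Rina: 09:50-10:00, 11:30-11:55, 12:05-13:30, 14:05-14:10.
Those are the intersection windows.

09:50-10:00, 11:30-11:55, 12:05-13:30, 14:05-14:10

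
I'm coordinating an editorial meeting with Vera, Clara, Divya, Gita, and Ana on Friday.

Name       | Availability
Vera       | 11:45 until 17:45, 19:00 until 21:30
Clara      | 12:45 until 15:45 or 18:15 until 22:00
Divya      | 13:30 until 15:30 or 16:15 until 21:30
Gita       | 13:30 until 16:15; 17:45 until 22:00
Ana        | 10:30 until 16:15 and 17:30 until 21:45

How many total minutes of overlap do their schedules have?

270

Vera ∩ Clara: 12:45-15:45, 19:00-21:30.
Vera ∩ Clara ∩ Divya: 13:30-15:30, 19:00-21:30.
Vera ∩ Clara ∩ Divya ∩ Gita: 13:30-15:30, 19:00-21:30.
Vera ∩ Clara ∩ Divya ∩ Gita ∩ Ana: 13:30-15:30, 19:00-21:30.
Summing the common windows: 120 + 150 = 270 minutes.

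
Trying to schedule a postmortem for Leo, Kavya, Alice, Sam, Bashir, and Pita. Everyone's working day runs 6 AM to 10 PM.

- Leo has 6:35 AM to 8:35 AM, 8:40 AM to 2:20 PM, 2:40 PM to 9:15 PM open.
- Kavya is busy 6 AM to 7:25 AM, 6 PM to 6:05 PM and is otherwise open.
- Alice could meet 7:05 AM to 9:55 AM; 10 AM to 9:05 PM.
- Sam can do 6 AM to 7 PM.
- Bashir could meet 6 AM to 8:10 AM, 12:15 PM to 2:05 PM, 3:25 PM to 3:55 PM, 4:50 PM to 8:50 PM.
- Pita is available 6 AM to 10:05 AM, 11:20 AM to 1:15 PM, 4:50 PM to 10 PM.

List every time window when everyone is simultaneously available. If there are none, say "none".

Leo free: 06:35-08:35, 08:40-14:20, 14:40-21:15.
Kavya free: 07:25-18:00, 18:05-22:00 (invert busy blocks within the working day).
Alice free: 07:05-09:55, 10:00-21:05.
Sam free: 06:00-19:00.
Bashir free: 06:00-08:10, 12:15-14:05, 15:25-15:55, 16:50-20:50.
Pita free: 06:00-10:05, 11:20-13:15, 16:50-22:00.
Leo ∩ Kavya: 07:25-08:35, 08:40-14:20, 14:40-18:00, 18:05-21:15.
Leo ∩ Kavya ∩ Alice: 07:25-08:35, 08:40-09:55, 10:00-14:20, 14:40-18:00, 18:05-21:05.
Leo ∩ Kavya ∩ Alice ∩ Sam: 07:25-08:35, 08:40-09:55, 10:00-14:20, 14:40-18:00, 18:05-19:00.
Leo ∩ Kavya ∩ Alice ∩ Sam ∩ Bashir: 07:25-08:10, 12:15-14:05, 15:25-15:55, 16:50-18:00, 18:05-19:00.
Leo ∩ Kavya ∩ Alice ∩ Sam ∩ Bashir ∩ Pita: 07:25-08:10, 12:15-13:15, 16:50-18:00, 18:05-19:00.

07:25-08:10, 12:15-13:15, 16:50-18:00, 18:05-19:00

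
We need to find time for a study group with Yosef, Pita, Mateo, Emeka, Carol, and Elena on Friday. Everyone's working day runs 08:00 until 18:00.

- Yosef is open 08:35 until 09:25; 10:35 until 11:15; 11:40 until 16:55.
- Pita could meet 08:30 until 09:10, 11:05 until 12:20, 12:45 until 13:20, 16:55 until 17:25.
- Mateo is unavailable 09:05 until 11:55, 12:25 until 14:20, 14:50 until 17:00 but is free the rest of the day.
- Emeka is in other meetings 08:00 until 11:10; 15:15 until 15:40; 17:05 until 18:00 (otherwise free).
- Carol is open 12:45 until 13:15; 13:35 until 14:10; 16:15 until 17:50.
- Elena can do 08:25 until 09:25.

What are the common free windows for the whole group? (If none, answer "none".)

none

Yosef free: 08:35-09:25, 10:35-11:15, 11:40-16:55.
Pita free: 08:30-09:10, 11:05-12:20, 12:45-13:20, 16:55-17:25.
Mateo free: 08:00-09:05, 11:55-12:25, 14:20-14:50, 17:00-18:00 (invert busy blocks within the working day).
Emeka free: 11:10-15:15, 15:40-17:05 (invert busy blocks within the working day).
Carol free: 12:45-13:15, 13:35-14:10, 16:15-17:50.
Elena free: 08:25-09:25.
Yosef ∩ Pita: 08:35-09:10, 11:05-11:15, 11:40-12:20, 12:45-13:20.
Yosef ∩ Pita ∩ Mateo: 08:35-09:05, 11:55-12:20.
Yosef ∩ Pita ∩ Mateo ∩ Emeka: 11:55-12:20.
Yosef ∩ Pita ∩ Mateo ∩ Emeka ∩ Carol: ∅.
Yosef ∩ Pita ∩ Mateo ∩ Emeka ∩ Carol ∩ Elena: ∅.
There is no time when everyone is free.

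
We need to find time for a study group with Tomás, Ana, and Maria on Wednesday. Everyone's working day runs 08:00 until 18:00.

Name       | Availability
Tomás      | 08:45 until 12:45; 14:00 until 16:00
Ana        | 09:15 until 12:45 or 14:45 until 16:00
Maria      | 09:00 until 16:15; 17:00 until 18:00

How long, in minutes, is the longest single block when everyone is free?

Tomás ∩ Ana: 09:15-12:45, 14:45-16:00.
Tomás ∩ Ana ∩ Maria: 09:15-12:45, 14:45-16:00.
Those are the intersection windows.
The longest is 09:15-12:45 at 210 minutes.

210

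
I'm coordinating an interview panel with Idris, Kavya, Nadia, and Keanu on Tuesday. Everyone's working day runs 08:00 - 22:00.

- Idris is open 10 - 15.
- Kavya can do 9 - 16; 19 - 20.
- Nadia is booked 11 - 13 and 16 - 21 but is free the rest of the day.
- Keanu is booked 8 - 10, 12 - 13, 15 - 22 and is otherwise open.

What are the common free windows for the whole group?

Idris free: 10:00-15:00.
Kavya free: 09:00-16:00, 19:00-20:00.
Nadia free: 08:00-11:00, 13:00-16:00, 21:00-22:00 (invert busy blocks within the working day).
Keanu free: 10:00-12:00, 13:00-15:00 (invert busy blocks within the working day).
Idris ∩ Kavya: 10:00-15:00.
Idris ∩ Kavya ∩ Nadia: 10:00-11:00, 13:00-15:00.
Idris ∩ Kavya ∩ Nadia ∩ Keanu: 10:00-11:00, 13:00-15:00.
So the common availability across everyone is 10:00-11:00, 13:00-15:00.

10:00-11:00, 13:00-15:00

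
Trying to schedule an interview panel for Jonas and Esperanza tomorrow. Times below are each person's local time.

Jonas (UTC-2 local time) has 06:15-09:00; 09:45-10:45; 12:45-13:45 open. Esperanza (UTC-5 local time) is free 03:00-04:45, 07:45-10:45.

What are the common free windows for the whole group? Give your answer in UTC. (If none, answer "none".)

Jonas in UTC: 08:15-11:00, 11:45-12:45, 14:45-15:45 (add 2h to convert from UTC-2).
Esperanza in UTC: 08:00-09:45, 12:45-15:45 (add 5h to convert from UTC-5).
Jonas ∩ Esperanza: 08:15-09:45, 14:45-15:45.

08:15-09:45, 14:45-15:45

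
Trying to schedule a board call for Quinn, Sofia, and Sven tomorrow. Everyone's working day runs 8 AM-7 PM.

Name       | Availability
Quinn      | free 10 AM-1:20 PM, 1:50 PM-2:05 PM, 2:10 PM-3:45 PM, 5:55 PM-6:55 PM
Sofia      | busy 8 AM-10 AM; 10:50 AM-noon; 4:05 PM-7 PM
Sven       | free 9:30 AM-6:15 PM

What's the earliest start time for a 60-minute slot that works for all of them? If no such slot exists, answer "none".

Quinn free: 10:00-13:20, 13:50-14:05, 14:10-15:45, 17:55-18:55.
Sofia free: 10:00-10:50, 12:00-16:05 (invert busy blocks within the working day).
Sven free: 09:30-18:15.
Quinn ∩ Sofia: 10:00-10:50, 12:00-13:20, 13:50-14:05, 14:10-15:45.
Quinn ∩ Sofia ∩ Sven: 10:00-10:50, 12:00-13:20, 13:50-14:05, 14:10-15:45.
Those are the intersection windows.
The first common window of at least 60 minutes is 12:00-13:20, so the earliest start is 12:00.

12:00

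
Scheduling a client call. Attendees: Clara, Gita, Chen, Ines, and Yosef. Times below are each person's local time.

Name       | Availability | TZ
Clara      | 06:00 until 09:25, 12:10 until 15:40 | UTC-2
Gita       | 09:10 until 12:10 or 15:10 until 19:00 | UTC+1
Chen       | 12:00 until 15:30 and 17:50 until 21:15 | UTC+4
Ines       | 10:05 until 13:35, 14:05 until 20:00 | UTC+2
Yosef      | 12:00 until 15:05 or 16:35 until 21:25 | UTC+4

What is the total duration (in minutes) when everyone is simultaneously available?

360

Clara in UTC: 08:00-11:25, 14:10-17:40 (add 2h to convert from UTC-2).
Gita in UTC: 08:10-11:10, 14:10-18:00 (subtract 1h to convert from UTC+1).
Chen in UTC: 08:00-11:30, 13:50-17:15 (subtract 4h to convert from UTC+4).
Ines in UTC: 08:05-11:35, 12:05-18:00 (subtract 2h to convert from UTC+2).
Yosef in UTC: 08:00-11:05, 12:35-17:25 (subtract 4h to convert from UTC+4).
Clara ∩ Gita: 08:10-11:10, 14:10-17:40.
Clara ∩ Gita ∩ Chen: 08:10-11:10, 14:10-17:15.
Clara ∩ Gita ∩ Chen ∩ Ines: 08:10-11:10, 14:10-17:15.
Clara ∩ Gita ∩ Chen ∩ Ines ∩ Yosef: 08:10-11:05, 14:10-17:15.
Summing the common windows: 175 + 185 = 360 minutes.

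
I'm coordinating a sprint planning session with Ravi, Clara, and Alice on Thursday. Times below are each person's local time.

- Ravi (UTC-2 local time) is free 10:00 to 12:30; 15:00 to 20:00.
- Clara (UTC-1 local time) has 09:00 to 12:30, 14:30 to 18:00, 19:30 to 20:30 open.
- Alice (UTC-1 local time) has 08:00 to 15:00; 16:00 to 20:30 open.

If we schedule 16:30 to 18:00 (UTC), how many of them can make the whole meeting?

Ravi in UTC: 12:00-14:30, 17:00-22:00 (add 2h to convert from UTC-2).
Clara in UTC: 10:00-13:30, 15:30-19:00, 20:30-21:30 (add 1h to convert from UTC-1).
Alice in UTC: 09:00-16:00, 17:00-21:30 (add 1h to convert from UTC-1).
Clara can make the full 16:30-18:00 slot — that's 1.

1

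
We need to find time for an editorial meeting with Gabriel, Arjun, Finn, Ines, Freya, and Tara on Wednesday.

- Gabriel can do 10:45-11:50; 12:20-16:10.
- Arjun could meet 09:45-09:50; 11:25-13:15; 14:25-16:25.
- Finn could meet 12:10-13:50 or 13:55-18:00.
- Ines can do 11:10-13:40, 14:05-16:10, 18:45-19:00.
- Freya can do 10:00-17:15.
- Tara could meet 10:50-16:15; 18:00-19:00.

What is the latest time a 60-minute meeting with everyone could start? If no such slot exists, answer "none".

Gabriel ∩ Arjun: 11:25-11:50, 12:20-13:15, 14:25-16:10.
Gabriel ∩ Arjun ∩ Finn: 12:20-13:15, 14:25-16:10.
Gabriel ∩ Arjun ∩ Finn ∩ Ines: 12:20-13:15, 14:25-16:10.
Gabriel ∩ Arjun ∩ Finn ∩ Ines ∩ Freya: 12:20-13:15, 14:25-16:10.
Gabriel ∩ Arjun ∩ Finn ∩ Ines ∩ Freya ∩ Tara: 12:20-13:15, 14:25-16:10.
The last common window of at least 60 minutes is 14:25-16:10; a 60-minute meeting can start as late as 15:10 and still end by 16:10.

15:10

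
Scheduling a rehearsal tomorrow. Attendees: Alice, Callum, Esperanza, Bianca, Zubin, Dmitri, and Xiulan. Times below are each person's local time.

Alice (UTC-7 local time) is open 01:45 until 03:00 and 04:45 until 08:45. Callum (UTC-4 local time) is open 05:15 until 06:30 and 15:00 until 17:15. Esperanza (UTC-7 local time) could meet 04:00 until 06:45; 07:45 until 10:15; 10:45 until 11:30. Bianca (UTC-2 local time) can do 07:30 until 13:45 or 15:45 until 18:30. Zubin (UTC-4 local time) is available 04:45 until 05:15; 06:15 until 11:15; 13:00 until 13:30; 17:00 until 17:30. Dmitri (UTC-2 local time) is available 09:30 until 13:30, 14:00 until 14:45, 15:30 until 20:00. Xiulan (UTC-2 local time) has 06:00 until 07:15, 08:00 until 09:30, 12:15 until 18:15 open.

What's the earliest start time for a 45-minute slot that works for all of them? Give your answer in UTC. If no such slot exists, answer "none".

Alice in UTC: 08:45-10:00, 11:45-15:45 (add 7h to convert from UTC-7).
Callum in UTC: 09:15-10:30, 19:00-21:15 (add 4h to convert from UTC-4).
Esperanza in UTC: 11:00-13:45, 14:45-17:15, 17:45-18:30 (add 7h to convert from UTC-7).
Bianca in UTC: 09:30-15:45, 17:45-20:30 (add 2h to convert from UTC-2).
Zubin in UTC: 08:45-09:15, 10:15-15:15, 17:00-17:30, 21:00-21:30 (add 4h to convert from UTC-4).
Dmitri in UTC: 11:30-15:30, 16:00-16:45, 17:30-22:00 (add 2h to convert from UTC-2).
Xiulan in UTC: 08:00-09:15, 10:00-11:30, 14:15-20:15 (add 2h to convert from UTC-2).
Alice ∩ Callum: 09:15-10:00.
Alice ∩ Callum ∩ Esperanza: ∅.
Alice ∩ Callum ∩ Esperanza ∩ Bianca: ∅.
Alice ∩ Callum ∩ Esperanza ∩ Bianca ∩ Zubin: ∅.
Alice ∩ Callum ∩ Esperanza ∩ Bianca ∩ Zubin ∩ Dmitri: ∅.
Alice ∩ Callum ∩ Esperanza ∩ Bianca ∩ Zubin ∩ Dmitri ∩ Xiulan: ∅.
There is no time when everyone is free.
No common window is at least 45 minutes long.

none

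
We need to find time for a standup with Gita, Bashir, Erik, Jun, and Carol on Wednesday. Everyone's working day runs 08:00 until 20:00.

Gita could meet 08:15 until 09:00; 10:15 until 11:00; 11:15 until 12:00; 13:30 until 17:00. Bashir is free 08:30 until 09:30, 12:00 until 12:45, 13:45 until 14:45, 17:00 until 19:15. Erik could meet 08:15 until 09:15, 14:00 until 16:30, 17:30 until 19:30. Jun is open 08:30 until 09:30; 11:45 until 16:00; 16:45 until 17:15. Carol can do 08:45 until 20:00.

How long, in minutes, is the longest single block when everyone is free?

45

Gita ∩ Bashir: 08:30-09:00, 13:45-14:45.
Gita ∩ Bashir ∩ Erik: 08:30-09:00, 14:00-14:45.
Gita ∩ Bashir ∩ Erik ∩ Jun: 08:30-09:00, 14:00-14:45.
Gita ∩ Bashir ∩ Erik ∩ Jun ∩ Carol: 08:45-09:00, 14:00-14:45.
The longest is 14:00-14:45 at 45 minutes.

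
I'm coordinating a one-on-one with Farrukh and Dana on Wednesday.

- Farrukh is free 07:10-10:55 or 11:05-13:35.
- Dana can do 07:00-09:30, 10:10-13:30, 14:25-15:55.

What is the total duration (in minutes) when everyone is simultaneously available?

Farrukh ∩ Dana: 07:10-09:30, 10:10-10:55, 11:05-13:30.
Summing the common windows: 140 + 45 + 145 = 330 minutes.

330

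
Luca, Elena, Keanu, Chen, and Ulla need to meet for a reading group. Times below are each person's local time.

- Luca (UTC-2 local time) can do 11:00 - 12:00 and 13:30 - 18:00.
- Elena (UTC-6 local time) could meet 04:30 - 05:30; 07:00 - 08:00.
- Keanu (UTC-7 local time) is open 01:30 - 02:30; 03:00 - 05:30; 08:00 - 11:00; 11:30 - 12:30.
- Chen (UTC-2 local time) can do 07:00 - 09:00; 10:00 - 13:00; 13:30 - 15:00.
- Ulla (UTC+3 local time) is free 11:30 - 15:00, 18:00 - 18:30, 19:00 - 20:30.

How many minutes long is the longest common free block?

Luca in UTC: 13:00-14:00, 15:30-20:00 (add 2h to convert from UTC-2).
Elena in UTC: 10:30-11:30, 13:00-14:00 (add 6h to convert from UTC-6).
Keanu in UTC: 08:30-09:30, 10:00-12:30, 15:00-18:00, 18:30-19:30 (add 7h to convert from UTC-7).
Chen in UTC: 09:00-11:00, 12:00-15:00, 15:30-17:00 (add 2h to convert from UTC-2).
Ulla in UTC: 08:30-12:00, 15:00-15:30, 16:00-17:30 (subtract 3h to convert from UTC+3).
Luca ∩ Elena: 13:00-14:00.
Luca ∩ Elena ∩ Keanu: ∅.
Luca ∩ Elena ∩ Keanu ∩ Chen: ∅.
Luca ∩ Elena ∩ Keanu ∩ Chen ∩ Ulla: ∅.
There is no time when everyone is free.
No common window exists, so the longest block is 0 minutes.

0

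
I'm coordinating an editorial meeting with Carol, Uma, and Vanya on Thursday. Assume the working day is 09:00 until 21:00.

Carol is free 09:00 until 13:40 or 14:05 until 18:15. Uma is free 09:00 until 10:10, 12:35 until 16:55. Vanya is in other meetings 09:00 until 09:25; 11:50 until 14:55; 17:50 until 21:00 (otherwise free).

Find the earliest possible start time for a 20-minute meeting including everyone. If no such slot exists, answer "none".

09:25

Carol free: 09:00-13:40, 14:05-18:15.
Uma free: 09:00-10:10, 12:35-16:55.
Vanya free: 09:25-11:50, 14:55-17:50 (invert busy blocks within the working day).
Carol ∩ Uma: 09:00-10:10, 12:35-13:40, 14:05-16:55.
Carol ∩ Uma ∩ Vanya: 09:25-10:10, 14:55-16:55.
So the common availability across everyone is 09:25-10:10, 14:55-16:55.
The first common window of at least 20 minutes is 09:25-10:10, so the earliest start is 09:25.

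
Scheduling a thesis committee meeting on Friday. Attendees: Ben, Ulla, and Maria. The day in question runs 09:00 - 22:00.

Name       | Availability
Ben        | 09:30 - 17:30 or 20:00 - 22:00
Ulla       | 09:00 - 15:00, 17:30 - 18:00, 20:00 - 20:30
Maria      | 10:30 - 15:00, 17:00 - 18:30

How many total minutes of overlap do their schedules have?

Ben ∩ Ulla: 09:30-15:00, 20:00-20:30.
Ben ∩ Ulla ∩ Maria: 10:30-15:00.
Those are the intersection windows.
That's a single block of 270 minutes.

270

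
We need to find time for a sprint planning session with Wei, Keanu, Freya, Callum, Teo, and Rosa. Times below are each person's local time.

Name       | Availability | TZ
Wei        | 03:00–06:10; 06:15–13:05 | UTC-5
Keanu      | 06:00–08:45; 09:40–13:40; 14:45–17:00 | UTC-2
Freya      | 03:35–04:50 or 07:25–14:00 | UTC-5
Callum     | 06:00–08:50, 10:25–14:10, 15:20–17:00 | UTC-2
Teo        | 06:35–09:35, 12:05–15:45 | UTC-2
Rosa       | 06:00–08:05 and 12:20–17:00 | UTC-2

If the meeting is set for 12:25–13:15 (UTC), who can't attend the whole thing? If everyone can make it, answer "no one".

Rosa, Teo

Wei in UTC: 08:00-11:10, 11:15-18:05 (add 5h to convert from UTC-5).
Keanu in UTC: 08:00-10:45, 11:40-15:40, 16:45-19:00 (add 2h to convert from UTC-2).
Freya in UTC: 08:35-09:50, 12:25-19:00 (add 5h to convert from UTC-5).
Callum in UTC: 08:00-10:50, 12:25-16:10, 17:20-19:00 (add 2h to convert from UTC-2).
Teo in UTC: 08:35-11:35, 14:05-17:45 (add 2h to convert from UTC-2).
Rosa in UTC: 08:00-10:05, 14:20-19:00 (add 2h to convert from UTC-2).
Wei: free for 12:25-13:15. Keanu: free for 12:25-13:15. Freya: free for 12:25-13:15. Callum: free for 12:25-13:15. Teo: not fully free for 12:25-13:15. Rosa: not fully free for 12:25-13:15.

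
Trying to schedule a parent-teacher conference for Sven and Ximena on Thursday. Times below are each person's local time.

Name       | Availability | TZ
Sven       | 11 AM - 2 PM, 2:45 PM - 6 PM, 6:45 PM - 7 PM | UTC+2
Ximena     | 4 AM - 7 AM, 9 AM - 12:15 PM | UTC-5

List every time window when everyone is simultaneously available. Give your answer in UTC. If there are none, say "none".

Sven in UTC: 09:00-12:00, 12:45-16:00, 16:45-17:00 (subtract 2h to convert from UTC+2).
Ximena in UTC: 09:00-12:00, 14:00-17:15 (add 5h to convert from UTC-5).
Sven ∩ Ximena: 09:00-12:00, 14:00-16:00, 16:45-17:00.
So the common availability across everyone is 09:00-12:00, 14:00-16:00, 16:45-17:00.

09:00-12:00, 14:00-16:00, 16:45-17:00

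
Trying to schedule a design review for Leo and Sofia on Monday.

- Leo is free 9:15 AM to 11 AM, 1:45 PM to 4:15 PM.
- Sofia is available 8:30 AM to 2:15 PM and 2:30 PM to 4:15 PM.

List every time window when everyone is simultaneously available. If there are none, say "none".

09:15-11:00, 13:45-14:15, 14:30-16:15

Leo ∩ Sofia: 09:15-11:00, 13:45-14:15, 14:30-16:15.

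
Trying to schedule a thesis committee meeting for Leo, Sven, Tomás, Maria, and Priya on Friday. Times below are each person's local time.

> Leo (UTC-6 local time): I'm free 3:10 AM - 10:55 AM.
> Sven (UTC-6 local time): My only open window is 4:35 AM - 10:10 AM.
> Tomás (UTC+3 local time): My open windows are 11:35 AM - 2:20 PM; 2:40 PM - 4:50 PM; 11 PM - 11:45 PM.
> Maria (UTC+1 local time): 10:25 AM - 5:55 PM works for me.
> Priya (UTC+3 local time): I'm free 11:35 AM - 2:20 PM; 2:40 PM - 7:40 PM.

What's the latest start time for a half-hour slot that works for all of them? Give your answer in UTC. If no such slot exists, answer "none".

Leo in UTC: 09:10-16:55 (add 6h to convert from UTC-6).
Sven in UTC: 10:35-16:10 (add 6h to convert from UTC-6).
Tomás in UTC: 08:35-11:20, 11:40-13:50, 20:00-20:45 (subtract 3h to convert from UTC+3).
Maria in UTC: 09:25-16:55 (subtract 1h to convert from UTC+1).
Priya in UTC: 08:35-11:20, 11:40-16:40 (subtract 3h to convert from UTC+3).
Leo ∩ Sven: 10:35-16:10.
Leo ∩ Sven ∩ Tomás: 10:35-11:20, 11:40-13:50.
Leo ∩ Sven ∩ Tomás ∩ Maria: 10:35-11:20, 11:40-13:50.
Leo ∩ Sven ∩ Tomás ∩ Maria ∩ Priya: 10:35-11:20, 11:40-13:50.
The last common window of at least 30 minutes is 11:40-13:50; a 30-minute meeting can start as late as 13:20 and still end by 13:50.

13:20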